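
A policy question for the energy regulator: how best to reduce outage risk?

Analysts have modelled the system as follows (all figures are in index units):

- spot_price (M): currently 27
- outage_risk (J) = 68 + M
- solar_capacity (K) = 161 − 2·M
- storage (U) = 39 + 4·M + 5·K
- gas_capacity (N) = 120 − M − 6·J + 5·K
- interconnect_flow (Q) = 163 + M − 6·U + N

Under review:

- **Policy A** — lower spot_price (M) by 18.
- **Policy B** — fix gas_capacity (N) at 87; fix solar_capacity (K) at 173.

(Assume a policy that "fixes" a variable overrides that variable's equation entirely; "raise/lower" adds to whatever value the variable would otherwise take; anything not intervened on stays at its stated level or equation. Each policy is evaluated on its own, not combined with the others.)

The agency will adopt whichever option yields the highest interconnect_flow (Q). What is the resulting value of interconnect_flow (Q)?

-4204

Policy A (M − 18):
  M = 27 − 18 = 9
  J = 68 + 9 = 77
  K = 161 − 2·9 = 143
  U = 39 + 4·9 + 5·143 = 790
  N = 120 − 9 − 6·77 + 5·143 = 364
  Q = 163 + 9 − 6·790 + 364 = -4204
Policy B (N := 87, K := 173):
  M = 27
  J = 68 + 27 = 95
  K = 173
  U = 39 + 4·27 + 5·173 = 1012
  N = 87
  Q = 163 + 27 − 6·1012 + 87 = -5795
Comparing — Policy A: Q=-4204, Policy B: Q=-5795. Highest is -4204 (Policy A).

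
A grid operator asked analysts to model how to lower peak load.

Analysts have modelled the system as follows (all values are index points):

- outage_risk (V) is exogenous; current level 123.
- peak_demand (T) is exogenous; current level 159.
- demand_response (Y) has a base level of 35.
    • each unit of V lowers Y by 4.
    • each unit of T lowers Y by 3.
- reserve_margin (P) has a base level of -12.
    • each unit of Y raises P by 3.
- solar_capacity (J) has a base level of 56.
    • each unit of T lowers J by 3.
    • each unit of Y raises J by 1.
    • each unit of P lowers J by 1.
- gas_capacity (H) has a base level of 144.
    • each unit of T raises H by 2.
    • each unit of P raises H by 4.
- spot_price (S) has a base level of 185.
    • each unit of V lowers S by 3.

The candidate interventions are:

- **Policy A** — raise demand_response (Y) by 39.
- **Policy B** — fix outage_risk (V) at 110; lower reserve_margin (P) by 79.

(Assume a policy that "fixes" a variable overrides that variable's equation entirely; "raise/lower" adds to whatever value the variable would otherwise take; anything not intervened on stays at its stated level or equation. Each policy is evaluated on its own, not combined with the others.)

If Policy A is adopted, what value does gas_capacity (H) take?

-10326

Policy A (Y + 39):
  V = 123
  T = 159
  Y = 35 − 4·123 − 3·159 (+39 from intervention) = -895
  P = -12 + 3·(-895) = -2697
  H = 144 + 2·159 + 4·(-2697) = -10326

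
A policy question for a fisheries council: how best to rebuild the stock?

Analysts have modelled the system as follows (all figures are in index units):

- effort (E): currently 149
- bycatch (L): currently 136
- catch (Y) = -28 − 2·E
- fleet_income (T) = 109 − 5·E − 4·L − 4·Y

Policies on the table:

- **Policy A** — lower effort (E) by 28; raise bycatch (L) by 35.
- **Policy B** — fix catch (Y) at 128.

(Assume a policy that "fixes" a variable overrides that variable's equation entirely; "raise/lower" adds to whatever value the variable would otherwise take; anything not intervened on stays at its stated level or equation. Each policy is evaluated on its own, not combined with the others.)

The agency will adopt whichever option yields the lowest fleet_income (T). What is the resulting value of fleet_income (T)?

-1692

Policy A (E − 28, L + 35):
  E = 149 − 28 = 121
  L = 136 + 35 = 171
  Y = -28 − 2·121 = -270
  T = 109 − 5·121 − 4·171 − 4·(-270) = -100
Policy B (Y := 128):
  E = 149
  L = 136
  Y = 128
  T = 109 − 5·149 − 4·136 − 4·128 = -1692
Comparing — Policy A: T=-100, Policy B: T=-1692. Lowest is -1692 (Policy B).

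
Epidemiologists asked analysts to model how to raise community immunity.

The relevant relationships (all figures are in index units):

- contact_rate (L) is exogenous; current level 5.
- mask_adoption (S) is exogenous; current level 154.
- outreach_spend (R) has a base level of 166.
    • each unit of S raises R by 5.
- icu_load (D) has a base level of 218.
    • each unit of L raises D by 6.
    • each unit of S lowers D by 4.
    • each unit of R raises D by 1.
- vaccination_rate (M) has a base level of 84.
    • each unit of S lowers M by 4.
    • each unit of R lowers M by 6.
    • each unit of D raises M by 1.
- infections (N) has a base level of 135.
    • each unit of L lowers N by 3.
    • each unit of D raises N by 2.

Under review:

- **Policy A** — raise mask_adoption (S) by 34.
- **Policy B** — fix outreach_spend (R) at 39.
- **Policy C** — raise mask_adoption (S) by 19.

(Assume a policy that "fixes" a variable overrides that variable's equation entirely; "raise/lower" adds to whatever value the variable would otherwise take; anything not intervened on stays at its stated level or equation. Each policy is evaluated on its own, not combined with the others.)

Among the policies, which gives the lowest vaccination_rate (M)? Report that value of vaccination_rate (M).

-6702

Policy A (S + 34):
  L = 5
  S = 154 + 34 = 188
  R = 166 + 5·188 = 1106
  D = 218 + 6·5 − 4·188 + 1106 = 602
  M = 84 − 4·188 − 6·1106 + 602 = -6702
Policy B (R := 39):
  L = 5
  S = 154
  R = 39
  D = 218 + 6·5 − 4·154 + 39 = -329
  M = 84 − 4·154 − 6·39 + (-329) = -1095
Policy C (S + 19):
  L = 5
  S = 154 + 19 = 173
  R = 166 + 5·173 = 1031
  D = 218 + 6·5 − 4·173 + 1031 = 587
  M = 84 − 4·173 − 6·1031 + 587 = -6207
Comparing — Policy A: M=-6702, Policy B: M=-1095, Policy C: M=-6207. Lowest is -6702 (Policy A).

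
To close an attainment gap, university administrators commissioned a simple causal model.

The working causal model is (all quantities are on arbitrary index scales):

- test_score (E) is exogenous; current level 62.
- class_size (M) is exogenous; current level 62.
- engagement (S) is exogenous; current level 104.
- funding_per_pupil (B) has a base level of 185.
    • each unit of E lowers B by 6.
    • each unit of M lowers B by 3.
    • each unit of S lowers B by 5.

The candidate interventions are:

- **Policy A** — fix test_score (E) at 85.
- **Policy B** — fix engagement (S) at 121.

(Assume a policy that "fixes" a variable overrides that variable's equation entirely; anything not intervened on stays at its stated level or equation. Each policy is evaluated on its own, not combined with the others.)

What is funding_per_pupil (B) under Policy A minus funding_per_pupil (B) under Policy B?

-53

Policy A (E := 85):
  E = 85
  M = 62
  S = 104
  B = 185 − 6·85 − 3·62 − 5·104 = -1031
Policy B (S := 121):
  E = 62
  M = 62
  S = 121
  B = 185 − 6·62 − 3·62 − 5·121 = -978
B: -1031 − (-978) = -53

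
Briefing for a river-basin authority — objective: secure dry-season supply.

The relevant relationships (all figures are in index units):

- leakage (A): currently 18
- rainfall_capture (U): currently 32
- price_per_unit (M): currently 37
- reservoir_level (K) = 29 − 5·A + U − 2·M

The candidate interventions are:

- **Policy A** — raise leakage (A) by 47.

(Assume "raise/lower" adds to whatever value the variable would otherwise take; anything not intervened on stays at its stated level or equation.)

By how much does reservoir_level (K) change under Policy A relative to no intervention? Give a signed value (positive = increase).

Baseline:
  A = 18
  U = 32
  M = 37
  K = 29 − 5·18 + 32 − 2·37 = -103
Policy A (A + 47):
  A = 18 + 47 = 65
  U = 32
  M = 37
  K = 29 − 5·65 + 32 − 2·37 = -338
Change in K: -338 − (-103) = -235

-235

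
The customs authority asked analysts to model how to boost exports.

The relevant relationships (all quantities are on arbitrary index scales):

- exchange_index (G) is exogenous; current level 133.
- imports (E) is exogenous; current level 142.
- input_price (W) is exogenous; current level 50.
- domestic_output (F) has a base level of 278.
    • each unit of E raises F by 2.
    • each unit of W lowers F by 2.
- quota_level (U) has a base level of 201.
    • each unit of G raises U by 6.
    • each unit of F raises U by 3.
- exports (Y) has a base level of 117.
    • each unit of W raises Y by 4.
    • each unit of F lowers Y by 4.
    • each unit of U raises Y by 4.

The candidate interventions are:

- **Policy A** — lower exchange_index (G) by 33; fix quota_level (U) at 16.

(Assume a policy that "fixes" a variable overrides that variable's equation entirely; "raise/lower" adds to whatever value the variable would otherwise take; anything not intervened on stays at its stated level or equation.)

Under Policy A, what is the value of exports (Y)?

-1467

Policy A (G − 33, U := 16):
  G = 133 − 33 = 100
  E = 142
  W = 50
  F = 278 + 2·142 − 2·50 = 462
  U = 16
  Y = 117 + 4·50 − 4·462 + 4·16 = -1467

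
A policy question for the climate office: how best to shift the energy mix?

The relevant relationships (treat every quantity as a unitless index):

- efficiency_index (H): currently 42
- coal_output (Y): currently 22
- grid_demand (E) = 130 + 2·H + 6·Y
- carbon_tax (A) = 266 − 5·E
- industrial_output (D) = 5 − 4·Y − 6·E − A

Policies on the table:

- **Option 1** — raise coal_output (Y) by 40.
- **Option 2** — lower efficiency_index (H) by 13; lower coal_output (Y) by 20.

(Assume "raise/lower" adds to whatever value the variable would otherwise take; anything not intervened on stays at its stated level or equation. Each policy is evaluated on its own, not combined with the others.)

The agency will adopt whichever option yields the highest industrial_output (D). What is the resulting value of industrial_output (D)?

Option 1 (Y + 40):
  H = 42
  Y = 22 + 40 = 62
  E = 130 + 2·42 + 6·62 = 586
  A = 266 − 5·586 = -2664
  D = 5 − 4·62 − 6·586 − (-2664) = -1095
Option 2 (H − 13, Y − 20):
  H = 42 − 13 = 29
  Y = 22 − 20 = 2
  E = 130 + 2·29 + 6·2 = 200
  A = 266 − 5·200 = -734
  D = 5 − 4·2 − 6·200 − (-734) = -469
Comparing — Option 1: D=-1095, Option 2: D=-469. Highest is -469 (Option 2).

-469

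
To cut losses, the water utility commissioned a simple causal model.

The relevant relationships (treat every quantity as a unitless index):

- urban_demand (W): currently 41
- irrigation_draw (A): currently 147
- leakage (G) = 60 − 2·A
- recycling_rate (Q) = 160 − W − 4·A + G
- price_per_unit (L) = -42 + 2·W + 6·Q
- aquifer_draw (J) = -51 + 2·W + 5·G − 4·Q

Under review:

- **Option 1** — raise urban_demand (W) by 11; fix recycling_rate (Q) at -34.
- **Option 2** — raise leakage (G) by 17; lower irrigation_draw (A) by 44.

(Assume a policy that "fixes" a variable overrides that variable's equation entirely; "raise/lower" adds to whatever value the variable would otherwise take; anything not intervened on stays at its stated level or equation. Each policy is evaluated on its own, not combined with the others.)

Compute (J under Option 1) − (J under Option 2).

Option 1 (W + 11, Q := -34):
  W = 41 + 11 = 52
  A = 147
  G = 60 − 2·147 = -234
  Q = -34
  J = -51 + 2·52 + 5·(-234) − 4·(-34) = -981
Option 2 (G + 17, A − 44):
  W = 41
  A = 147 − 44 = 103
  G = 60 − 2·103 (+17 from intervention) = -129
  Q = 160 − 41 − 4·103 + (-129) = -422
  J = -51 + 2·41 + 5·(-129) − 4·(-422) = 1074
J: -981 − 1074 = -2055

-2055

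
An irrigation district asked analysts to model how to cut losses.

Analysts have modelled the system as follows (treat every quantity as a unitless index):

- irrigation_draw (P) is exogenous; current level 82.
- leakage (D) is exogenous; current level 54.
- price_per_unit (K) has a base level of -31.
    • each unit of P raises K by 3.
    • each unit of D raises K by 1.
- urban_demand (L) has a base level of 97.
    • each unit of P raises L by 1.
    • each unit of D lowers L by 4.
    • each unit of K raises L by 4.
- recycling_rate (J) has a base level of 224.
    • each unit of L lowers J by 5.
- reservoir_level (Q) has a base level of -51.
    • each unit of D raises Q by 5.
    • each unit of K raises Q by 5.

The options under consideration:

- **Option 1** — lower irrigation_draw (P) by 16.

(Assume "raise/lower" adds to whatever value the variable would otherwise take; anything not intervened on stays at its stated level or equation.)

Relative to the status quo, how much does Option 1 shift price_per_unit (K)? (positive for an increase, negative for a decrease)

Baseline:
  P = 82
  D = 54
  K = -31 + 3·82 + 54 = 269
Option 1 (P − 16):
  P = 82 − 16 = 66
  D = 54
  K = -31 + 3·66 + 54 = 221
Change in K: 221 − 269 = -48

-48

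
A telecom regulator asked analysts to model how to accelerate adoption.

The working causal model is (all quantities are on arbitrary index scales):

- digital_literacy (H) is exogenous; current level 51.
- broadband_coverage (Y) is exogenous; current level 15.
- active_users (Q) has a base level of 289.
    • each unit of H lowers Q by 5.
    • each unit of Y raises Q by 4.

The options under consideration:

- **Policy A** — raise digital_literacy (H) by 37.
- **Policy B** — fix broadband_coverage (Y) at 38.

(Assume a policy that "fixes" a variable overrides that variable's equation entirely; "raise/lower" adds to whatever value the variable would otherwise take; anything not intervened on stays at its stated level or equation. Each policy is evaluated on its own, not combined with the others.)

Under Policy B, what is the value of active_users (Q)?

Policy B (Y := 38):
  H = 51
  Y = 38
  Q = 289 − 5·51 + 4·38 = 186

186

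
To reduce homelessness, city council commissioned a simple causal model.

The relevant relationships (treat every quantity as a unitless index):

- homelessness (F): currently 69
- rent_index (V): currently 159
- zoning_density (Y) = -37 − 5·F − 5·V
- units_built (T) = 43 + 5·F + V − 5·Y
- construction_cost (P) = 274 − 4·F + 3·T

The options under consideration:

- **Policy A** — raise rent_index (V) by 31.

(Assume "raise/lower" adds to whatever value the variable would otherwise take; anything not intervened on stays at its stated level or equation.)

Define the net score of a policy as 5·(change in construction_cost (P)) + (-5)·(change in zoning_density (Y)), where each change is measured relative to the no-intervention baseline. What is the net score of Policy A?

Baseline:
  F = 69
  V = 159
  Y = -37 − 5·69 − 5·159 = -1177
  T = 43 + 5·69 + 159 − 5·(-1177) = 6432
  P = 274 − 4·69 + 3·6432 = 19294
Policy A (V + 31):
  F = 69
  V = 159 + 31 = 190
  Y = -37 − 5·69 − 5·190 = -1332
  T = 43 + 5·69 + 190 − 5·(-1332) = 7238
  P = 274 − 4·69 + 3·7238 = 21712
ΔP = 21712 − 19294 = 2418; ΔY = -1332 − (-1177) = -155
Score = 5·2418 + (-5)·(-155) = 12865

12865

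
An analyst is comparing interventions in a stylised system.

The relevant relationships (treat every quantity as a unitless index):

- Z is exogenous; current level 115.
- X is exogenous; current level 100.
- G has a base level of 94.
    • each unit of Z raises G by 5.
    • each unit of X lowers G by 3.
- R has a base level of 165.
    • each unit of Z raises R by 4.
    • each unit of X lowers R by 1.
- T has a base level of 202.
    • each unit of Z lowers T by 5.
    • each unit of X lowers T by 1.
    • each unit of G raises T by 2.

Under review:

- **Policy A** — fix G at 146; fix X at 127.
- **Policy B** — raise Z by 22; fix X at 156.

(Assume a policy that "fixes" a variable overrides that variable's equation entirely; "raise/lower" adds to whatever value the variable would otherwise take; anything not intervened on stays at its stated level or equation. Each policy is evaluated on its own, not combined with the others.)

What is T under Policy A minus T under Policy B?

-191

Policy A (G := 146, X := 127):
  Z = 115
  X = 127
  G = 146
  T = 202 − 5·115 − 127 + 2·146 = -208
Policy B (Z + 22, X := 156):
  Z = 115 + 22 = 137
  X = 156
  G = 94 + 5·137 − 3·156 = 311
  T = 202 − 5·137 − 156 + 2·311 = -17
T: -208 − (-17) = -191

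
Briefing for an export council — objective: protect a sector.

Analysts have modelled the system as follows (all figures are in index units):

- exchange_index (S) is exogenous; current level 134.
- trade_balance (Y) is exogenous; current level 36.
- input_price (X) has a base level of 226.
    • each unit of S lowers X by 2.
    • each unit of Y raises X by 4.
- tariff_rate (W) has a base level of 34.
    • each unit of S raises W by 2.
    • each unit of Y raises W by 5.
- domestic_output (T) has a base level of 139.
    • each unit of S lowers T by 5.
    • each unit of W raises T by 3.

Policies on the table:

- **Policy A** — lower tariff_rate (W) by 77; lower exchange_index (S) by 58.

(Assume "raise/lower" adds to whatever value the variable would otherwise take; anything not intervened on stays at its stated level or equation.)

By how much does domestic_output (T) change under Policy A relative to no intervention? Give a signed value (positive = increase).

Baseline:
  S = 134
  Y = 36
  W = 34 + 2·134 + 5·36 = 482
  T = 139 − 5·134 + 3·482 = 915
Policy A (W − 77, S − 58):
  S = 134 − 58 = 76
  Y = 36
  W = 34 + 2·76 + 5·36 (−77 from intervention) = 289
  T = 139 − 5·76 + 3·289 = 626
Change in T: 626 − 915 = -289

-289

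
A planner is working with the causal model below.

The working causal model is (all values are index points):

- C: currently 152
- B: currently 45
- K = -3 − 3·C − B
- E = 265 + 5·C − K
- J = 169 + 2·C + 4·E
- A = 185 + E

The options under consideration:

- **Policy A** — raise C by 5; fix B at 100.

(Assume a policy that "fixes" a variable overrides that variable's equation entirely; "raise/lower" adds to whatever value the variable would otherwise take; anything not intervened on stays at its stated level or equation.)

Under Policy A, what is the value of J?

6979

Policy A (C + 5, B := 100):
  C = 152 + 5 = 157
  B = 100
  K = -3 − 3·157 − 100 = -574
  E = 265 + 5·157 − (-574) = 1624
  J = 169 + 2·157 + 4·1624 = 6979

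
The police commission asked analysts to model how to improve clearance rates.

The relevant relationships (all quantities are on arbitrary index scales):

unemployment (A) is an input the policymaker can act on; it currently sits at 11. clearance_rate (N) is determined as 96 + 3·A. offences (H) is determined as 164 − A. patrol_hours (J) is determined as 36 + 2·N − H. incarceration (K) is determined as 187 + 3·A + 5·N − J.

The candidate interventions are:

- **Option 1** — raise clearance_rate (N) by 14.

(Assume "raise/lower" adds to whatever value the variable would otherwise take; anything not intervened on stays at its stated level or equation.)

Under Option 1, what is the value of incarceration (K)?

Option 1 (N + 14):
  A = 11
  N = 96 + 3·11 (+14 from intervention) = 143
  H = 164 − 11 = 153
  J = 36 + 2·143 − 153 = 169
  K = 187 + 3·11 + 5·143 − 169 = 766

766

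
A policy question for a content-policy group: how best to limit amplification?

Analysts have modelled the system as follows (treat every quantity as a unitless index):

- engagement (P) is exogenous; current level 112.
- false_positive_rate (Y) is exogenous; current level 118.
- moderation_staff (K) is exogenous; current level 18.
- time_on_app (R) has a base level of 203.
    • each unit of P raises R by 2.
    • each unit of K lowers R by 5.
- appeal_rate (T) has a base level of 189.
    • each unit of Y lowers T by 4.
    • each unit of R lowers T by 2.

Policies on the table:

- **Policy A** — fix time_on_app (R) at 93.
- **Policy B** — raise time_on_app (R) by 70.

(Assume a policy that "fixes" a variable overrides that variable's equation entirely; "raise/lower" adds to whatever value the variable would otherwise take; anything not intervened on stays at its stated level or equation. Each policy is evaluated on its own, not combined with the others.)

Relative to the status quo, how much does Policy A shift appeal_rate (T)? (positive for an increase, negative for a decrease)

488

Baseline:
  P = 112
  Y = 118
  K = 18
  R = 203 + 2·112 − 5·18 = 337
  T = 189 − 4·118 − 2·337 = -957
Policy A (R := 93):
  P = 112
  Y = 118
  K = 18
  R = 93
  T = 189 − 4·118 − 2·93 = -469
Change in T: -469 − (-957) = 488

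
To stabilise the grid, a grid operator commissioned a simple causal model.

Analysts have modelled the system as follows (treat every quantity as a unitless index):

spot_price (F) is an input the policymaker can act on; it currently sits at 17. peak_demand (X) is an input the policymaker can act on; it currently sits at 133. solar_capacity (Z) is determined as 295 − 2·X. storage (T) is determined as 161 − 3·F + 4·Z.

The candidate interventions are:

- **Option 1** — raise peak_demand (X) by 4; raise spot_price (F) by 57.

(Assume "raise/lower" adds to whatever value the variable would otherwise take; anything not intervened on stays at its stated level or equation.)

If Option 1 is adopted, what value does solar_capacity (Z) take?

21

Option 1 (X + 4, F + 57):
  X = 133 + 4 = 137
  Z = 295 − 2·137 = 21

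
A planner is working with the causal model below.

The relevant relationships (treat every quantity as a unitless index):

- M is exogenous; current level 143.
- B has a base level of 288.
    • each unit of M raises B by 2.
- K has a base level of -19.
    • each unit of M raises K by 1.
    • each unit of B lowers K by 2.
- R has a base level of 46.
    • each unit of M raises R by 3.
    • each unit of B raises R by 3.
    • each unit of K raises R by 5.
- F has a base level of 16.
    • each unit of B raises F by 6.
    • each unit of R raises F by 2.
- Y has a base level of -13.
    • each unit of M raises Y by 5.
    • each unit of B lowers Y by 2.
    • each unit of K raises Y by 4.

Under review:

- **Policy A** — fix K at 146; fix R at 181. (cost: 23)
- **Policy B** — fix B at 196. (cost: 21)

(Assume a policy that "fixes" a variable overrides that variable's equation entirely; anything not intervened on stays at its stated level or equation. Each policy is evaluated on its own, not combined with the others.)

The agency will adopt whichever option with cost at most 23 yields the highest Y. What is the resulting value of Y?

Policy A (K := 146, R := 181):
  M = 143
  B = 288 + 2·143 = 574
  K = 146
  Y = -13 + 5·143 − 2·574 + 4·146 = 138
Policy B (B := 196):
  M = 143
  B = 196
  K = -19 + 143 − 2·196 = -268
  Y = -13 + 5·143 − 2·196 + 4·(-268) = -762
Comparing — Policy A: Y=138, Policy B: Y=-762. Highest is 138 (Policy A).

138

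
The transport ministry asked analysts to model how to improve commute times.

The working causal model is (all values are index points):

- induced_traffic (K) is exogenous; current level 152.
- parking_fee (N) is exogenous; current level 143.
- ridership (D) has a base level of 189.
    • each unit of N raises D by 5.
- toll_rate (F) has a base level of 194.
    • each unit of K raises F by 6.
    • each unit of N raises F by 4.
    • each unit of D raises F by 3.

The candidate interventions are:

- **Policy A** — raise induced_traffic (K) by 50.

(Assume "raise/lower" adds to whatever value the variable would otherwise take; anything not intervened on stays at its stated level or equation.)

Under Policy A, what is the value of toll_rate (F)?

4690

Policy A (K + 50):
  K = 152 + 50 = 202
  N = 143
  D = 189 + 5·143 = 904
  F = 194 + 6·202 + 4·143 + 3·904 = 4690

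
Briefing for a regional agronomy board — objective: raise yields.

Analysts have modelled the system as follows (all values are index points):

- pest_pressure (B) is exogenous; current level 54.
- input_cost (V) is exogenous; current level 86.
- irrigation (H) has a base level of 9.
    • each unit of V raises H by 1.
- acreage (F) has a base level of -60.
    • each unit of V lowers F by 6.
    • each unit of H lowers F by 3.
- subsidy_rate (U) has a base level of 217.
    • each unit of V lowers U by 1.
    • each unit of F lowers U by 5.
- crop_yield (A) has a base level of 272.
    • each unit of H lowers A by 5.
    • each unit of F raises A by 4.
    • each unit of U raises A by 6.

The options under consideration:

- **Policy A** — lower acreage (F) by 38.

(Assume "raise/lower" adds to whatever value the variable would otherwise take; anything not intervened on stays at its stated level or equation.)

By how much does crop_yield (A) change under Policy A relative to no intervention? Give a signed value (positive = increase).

Baseline:
  V = 86
  H = 9 + 86 = 95
  F = -60 − 6·86 − 3·95 = -861
  U = 217 − 86 − 5·(-861) = 4436
  A = 272 − 5·95 + 4·(-861) + 6·4436 = 22969
Policy A (F − 38):
  V = 86
  H = 9 + 86 = 95
  F = -60 − 6·86 − 3·95 (−38 from intervention) = -899
  U = 217 − 86 − 5·(-899) = 4626
  A = 272 − 5·95 + 4·(-899) + 6·4626 = 23957
Change in A: 23957 − 22969 = 988

988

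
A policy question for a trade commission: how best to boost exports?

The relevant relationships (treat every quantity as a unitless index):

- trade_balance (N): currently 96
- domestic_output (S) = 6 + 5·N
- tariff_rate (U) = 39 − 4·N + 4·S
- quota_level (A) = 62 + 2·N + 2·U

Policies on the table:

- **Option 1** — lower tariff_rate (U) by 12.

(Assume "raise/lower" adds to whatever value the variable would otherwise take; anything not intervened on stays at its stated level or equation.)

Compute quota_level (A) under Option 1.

Option 1 (U − 12):
  N = 96
  S = 6 + 5·96 = 486
  U = 39 − 4·96 + 4·486 (−12 from intervention) = 1587
  A = 62 + 2·96 + 2·1587 = 3428

3428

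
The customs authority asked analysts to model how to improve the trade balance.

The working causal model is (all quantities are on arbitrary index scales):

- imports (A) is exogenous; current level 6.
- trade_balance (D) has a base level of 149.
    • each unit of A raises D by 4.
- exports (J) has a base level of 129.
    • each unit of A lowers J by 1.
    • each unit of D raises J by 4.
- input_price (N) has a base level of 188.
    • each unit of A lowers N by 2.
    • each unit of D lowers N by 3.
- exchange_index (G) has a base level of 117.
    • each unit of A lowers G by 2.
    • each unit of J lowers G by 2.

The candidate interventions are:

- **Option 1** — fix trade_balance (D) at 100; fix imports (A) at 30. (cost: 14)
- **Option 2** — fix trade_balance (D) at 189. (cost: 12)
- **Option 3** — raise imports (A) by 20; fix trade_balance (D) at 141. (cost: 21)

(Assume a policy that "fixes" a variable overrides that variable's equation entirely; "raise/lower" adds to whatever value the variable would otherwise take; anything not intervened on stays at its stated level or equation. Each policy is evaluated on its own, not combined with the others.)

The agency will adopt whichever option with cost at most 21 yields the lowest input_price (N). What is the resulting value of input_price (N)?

Option 1 (D := 100, A := 30):
  A = 30
  D = 100
  N = 188 − 2·30 − 3·100 = -172
Option 2 (D := 189):
  A = 6
  D = 189
  N = 188 − 2·6 − 3·189 = -391
Option 3 (A + 20, D := 141):
  A = 6 + 20 = 26
  D = 141
  N = 188 − 2·26 − 3·141 = -287
Comparing — Option 1: N=-172, Option 2: N=-391, Option 3: N=-287. Lowest is -391 (Option 2).

-391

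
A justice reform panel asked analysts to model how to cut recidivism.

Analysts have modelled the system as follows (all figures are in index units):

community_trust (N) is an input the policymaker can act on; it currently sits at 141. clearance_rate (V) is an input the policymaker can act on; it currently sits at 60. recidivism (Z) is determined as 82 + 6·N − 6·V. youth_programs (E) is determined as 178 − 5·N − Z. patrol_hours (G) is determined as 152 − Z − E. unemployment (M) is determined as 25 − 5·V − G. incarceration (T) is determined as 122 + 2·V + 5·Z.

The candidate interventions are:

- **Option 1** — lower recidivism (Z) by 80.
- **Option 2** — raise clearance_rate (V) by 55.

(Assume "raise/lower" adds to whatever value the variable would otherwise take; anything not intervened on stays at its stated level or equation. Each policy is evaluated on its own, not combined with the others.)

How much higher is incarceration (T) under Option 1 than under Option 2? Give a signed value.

Option 1 (Z − 80):
  N = 141
  V = 60
  Z = 82 + 6·141 − 6·60 (−80 from intervention) = 488
  T = 122 + 2·60 + 5·488 = 2682
Option 2 (V + 55):
  N = 141
  V = 60 + 55 = 115
  Z = 82 + 6·141 − 6·115 = 238
  T = 122 + 2·115 + 5·238 = 1542
T: 2682 − 1542 = 1140

1140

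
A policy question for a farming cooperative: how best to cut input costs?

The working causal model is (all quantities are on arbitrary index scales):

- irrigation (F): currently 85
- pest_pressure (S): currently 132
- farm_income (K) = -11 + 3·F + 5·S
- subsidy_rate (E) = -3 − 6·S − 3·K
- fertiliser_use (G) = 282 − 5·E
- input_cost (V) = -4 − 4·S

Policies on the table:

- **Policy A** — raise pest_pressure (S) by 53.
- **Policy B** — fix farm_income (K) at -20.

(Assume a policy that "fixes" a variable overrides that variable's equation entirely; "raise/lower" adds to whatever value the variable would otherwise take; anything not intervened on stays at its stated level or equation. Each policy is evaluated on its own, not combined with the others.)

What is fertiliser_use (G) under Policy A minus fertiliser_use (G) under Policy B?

19425

Policy A (S + 53):
  F = 85
  S = 132 + 53 = 185
  K = -11 + 3·85 + 5·185 = 1169
  E = -3 − 6·185 − 3·1169 = -4620
  G = 282 − 5·(-4620) = 23382
Policy B (K := -20):
  F = 85
  S = 132
  K = -20
  E = -3 − 6·132 − 3·(-20) = -735
  G = 282 − 5·(-735) = 3957
G: 23382 − 3957 = 19425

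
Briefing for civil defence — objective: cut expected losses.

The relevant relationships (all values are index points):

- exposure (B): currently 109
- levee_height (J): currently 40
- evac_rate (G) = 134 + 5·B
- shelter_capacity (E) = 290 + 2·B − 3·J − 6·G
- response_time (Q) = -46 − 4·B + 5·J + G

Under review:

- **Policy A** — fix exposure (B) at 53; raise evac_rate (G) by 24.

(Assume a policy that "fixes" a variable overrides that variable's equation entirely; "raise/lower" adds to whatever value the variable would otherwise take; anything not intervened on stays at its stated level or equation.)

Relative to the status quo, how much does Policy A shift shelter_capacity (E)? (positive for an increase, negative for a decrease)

1424

Baseline:
  B = 109
  J = 40
  G = 134 + 5·109 = 679
  E = 290 + 2·109 − 3·40 − 6·679 = -3686
Policy A (B := 53, G + 24):
  B = 53
  J = 40
  G = 134 + 5·53 (+24 from intervention) = 423
  E = 290 + 2·53 − 3·40 − 6·423 = -2262
Change in E: -2262 − (-3686) = 1424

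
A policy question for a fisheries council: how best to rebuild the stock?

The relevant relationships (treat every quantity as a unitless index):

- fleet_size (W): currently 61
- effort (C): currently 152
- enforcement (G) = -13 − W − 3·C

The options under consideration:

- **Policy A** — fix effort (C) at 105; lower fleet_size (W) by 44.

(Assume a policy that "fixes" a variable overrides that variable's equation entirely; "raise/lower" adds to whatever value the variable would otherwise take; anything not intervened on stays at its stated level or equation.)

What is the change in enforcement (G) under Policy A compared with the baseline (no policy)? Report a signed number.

185

Baseline:
  W = 61
  C = 152
  G = -13 − 61 − 3·152 = -530
Policy A (C := 105, W − 44):
  W = 61 − 44 = 17
  C = 105
  G = -13 − 17 − 3·105 = -345
Change in G: -345 − (-530) = 185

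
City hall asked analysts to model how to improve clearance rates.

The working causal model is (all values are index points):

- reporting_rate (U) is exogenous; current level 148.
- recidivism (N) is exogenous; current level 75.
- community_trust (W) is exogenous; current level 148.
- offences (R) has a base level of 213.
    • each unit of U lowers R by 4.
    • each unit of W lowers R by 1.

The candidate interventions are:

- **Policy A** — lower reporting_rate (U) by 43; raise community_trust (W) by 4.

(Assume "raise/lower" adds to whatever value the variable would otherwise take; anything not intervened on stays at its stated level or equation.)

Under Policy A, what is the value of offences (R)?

Policy A (U − 43, W + 4):
  U = 148 − 43 = 105
  W = 148 + 4 = 152
  R = 213 − 4·105 − 152 = -359

-359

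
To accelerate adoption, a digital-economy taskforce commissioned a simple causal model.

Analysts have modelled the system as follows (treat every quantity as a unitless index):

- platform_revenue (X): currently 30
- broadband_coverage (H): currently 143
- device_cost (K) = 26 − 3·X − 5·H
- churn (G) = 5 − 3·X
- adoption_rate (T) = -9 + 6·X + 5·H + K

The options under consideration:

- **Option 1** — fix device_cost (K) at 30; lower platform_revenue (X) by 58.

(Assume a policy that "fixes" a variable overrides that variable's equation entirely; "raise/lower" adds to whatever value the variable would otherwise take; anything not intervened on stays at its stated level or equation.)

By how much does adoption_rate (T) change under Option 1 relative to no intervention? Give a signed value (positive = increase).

461

Baseline:
  X = 30
  H = 143
  K = 26 − 3·30 − 5·143 = -779
  T = -9 + 6·30 + 5·143 + (-779) = 107
Option 1 (K := 30, X − 58):
  X = 30 − 58 = -28
  H = 143
  K = 30
  T = -9 + 6·(-28) + 5·143 + 30 = 568
Change in T: 568 − 107 = 461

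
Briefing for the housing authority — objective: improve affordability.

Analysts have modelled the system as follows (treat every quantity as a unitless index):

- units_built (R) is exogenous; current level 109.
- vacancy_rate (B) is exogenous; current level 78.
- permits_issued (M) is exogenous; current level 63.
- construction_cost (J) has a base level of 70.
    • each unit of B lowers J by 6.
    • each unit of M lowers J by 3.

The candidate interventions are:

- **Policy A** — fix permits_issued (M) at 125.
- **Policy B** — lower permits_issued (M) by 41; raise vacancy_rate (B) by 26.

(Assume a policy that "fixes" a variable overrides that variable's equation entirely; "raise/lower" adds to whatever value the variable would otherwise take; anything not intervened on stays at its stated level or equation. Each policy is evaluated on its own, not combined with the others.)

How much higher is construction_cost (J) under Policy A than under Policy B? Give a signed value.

-153

Policy A (M := 125):
  B = 78
  M = 125
  J = 70 − 6·78 − 3·125 = -773
Policy B (M − 41, B + 26):
  B = 78 + 26 = 104
  M = 63 − 41 = 22
  J = 70 − 6·104 − 3·22 = -620
J: -773 − (-620) = -153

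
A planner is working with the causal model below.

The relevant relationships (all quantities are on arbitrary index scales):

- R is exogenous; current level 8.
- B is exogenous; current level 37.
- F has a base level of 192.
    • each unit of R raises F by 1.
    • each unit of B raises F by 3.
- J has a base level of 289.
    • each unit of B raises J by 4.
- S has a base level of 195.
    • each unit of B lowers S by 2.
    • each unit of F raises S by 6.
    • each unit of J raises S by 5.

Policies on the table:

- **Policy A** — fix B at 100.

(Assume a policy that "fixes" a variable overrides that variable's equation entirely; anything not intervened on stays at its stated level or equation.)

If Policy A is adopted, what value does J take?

689

Policy A (B := 100):
  B = 100
  J = 289 + 4·100 = 689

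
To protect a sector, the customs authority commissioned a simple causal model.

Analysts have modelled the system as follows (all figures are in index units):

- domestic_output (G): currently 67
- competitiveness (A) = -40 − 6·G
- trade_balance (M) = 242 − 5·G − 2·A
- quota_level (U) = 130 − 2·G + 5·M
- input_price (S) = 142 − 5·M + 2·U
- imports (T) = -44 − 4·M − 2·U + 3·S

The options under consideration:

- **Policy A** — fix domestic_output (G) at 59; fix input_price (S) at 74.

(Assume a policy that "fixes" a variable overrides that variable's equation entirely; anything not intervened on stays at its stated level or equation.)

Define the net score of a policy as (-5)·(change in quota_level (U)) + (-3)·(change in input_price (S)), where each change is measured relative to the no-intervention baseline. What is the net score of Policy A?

Baseline:
  G = 67
  A = -40 − 6·67 = -442
  M = 242 − 5·67 − 2·(-442) = 791
  U = 130 − 2·67 + 5·791 = 3951
  S = 142 − 5·791 + 2·3951 = 4089
Policy A (G := 59, S := 74):
  G = 59
  A = -40 − 6·59 = -394
  M = 242 − 5·59 − 2·(-394) = 735
  U = 130 − 2·59 + 5·735 = 3687
  S = 74
ΔU = 3687 − 3951 = -264; ΔS = 74 − 4089 = -4015
Score = (-5)·(-264) + (-3)·(-4015) = 13365

13365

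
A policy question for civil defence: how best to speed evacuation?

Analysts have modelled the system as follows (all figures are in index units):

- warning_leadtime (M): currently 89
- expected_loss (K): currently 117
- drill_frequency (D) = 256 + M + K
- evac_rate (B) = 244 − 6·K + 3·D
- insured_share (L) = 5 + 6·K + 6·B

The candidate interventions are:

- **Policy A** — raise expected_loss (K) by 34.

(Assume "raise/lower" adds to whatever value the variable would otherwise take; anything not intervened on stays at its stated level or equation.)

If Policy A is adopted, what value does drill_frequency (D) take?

Policy A (K + 34):
  M = 89
  K = 117 + 34 = 151
  D = 256 + 89 + 151 = 496

496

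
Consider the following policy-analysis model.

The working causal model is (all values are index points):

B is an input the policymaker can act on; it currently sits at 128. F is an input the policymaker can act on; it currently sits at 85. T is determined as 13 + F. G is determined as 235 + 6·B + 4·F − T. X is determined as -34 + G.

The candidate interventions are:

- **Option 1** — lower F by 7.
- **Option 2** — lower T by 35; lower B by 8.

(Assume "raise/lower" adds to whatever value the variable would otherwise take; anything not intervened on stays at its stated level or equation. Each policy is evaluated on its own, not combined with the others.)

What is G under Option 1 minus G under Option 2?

-8

Option 1 (F − 7):
  B = 128
  F = 85 − 7 = 78
  T = 13 + 78 = 91
  G = 235 + 6·128 + 4·78 − 91 = 1224
Option 2 (T − 35, B − 8):
  B = 128 − 8 = 120
  F = 85
  T = 13 + 85 (−35 from intervention) = 63
  G = 235 + 6·120 + 4·85 − 63 = 1232
G: 1224 − 1232 = -8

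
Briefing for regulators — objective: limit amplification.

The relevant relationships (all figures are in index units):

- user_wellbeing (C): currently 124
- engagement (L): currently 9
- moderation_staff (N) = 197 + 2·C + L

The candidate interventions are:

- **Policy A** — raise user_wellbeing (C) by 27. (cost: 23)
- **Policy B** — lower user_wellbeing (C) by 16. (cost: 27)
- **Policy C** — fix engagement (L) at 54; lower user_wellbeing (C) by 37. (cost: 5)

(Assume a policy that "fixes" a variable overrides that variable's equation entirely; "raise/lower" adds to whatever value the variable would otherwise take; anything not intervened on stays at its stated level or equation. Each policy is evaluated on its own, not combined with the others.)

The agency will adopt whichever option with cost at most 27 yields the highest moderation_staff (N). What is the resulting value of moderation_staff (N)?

Policy A (C + 27):
  C = 124 + 27 = 151
  L = 9
  N = 197 + 2·151 + 9 = 508
Policy B (C − 16):
  C = 124 − 16 = 108
  L = 9
  N = 197 + 2·108 + 9 = 422
Policy C (L := 54, C − 37):
  C = 124 − 37 = 87
  L = 54
  N = 197 + 2·87 + 54 = 425
Comparing — Policy A: N=508, Policy B: N=422, Policy C: N=425. Highest is 508 (Policy A).

508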